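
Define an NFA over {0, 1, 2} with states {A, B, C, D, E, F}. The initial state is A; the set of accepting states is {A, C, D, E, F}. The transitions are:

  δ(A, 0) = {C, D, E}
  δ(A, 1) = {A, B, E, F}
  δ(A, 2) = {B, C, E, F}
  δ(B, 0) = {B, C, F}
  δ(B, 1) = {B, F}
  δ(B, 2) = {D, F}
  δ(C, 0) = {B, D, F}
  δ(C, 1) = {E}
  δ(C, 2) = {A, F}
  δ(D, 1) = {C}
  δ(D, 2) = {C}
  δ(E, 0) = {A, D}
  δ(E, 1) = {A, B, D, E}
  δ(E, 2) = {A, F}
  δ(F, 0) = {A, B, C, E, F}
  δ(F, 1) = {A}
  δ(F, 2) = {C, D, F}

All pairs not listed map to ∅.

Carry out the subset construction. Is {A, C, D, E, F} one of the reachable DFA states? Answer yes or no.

no

Start state of the DFA: {A}.
{A} --0--> {C, D, E}  [new]
{A} --1--> {A, B, E, F}  [new]
{A} --2--> {B, C, E, F}  [new]
{C, D, E} --0--> {A, B, D, F}  [new]
{C, D, E} --1--> {A, B, C, D, E}  [new]
{C, D, E} --2--> {A, C, F}  [new]
{A, B, E, F} --0--> {A, B, C, D, E, F}  [new]
{A, B, E, F} --1--> {A, B, D, E, F}  [new]
{A, B, E, F} --2--> {A, B, C, D, E, F}  [seen]
{B, C, E, F} --0--> {A, B, C, D, E, F}  [seen]
{B, C, E, F} --1--> {A, B, D, E, F}  [seen]
{B, C, E, F} --2--> {A, C, D, F}  [new]
{A, B, D, F} --0--> {A, B, C, D, E, F}  [seen]
{A, B, D, F} --1--> {A, B, C, E, F}  [new]
{A, B, D, F} --2--> {B, C, D, E, F}  [new]
{A, B, C, D, E} --0--> {A, B, C, D, E, F}  [seen]
{A, B, C, D, E} --1--> {A, B, C, D, E, F}  [seen]
{A, B, C, D, E} --2--> {A, B, C, D, E, F}  [seen]
{A, C, F} --0--> {A, B, C, D, E, F}  [seen]
{A, C, F} --1--> {A, B, E, F}  [seen]
{A, C, F} --2--> {A, B, C, D, E, F}  [seen]
{A, B, C, D, E, F} --0--> {A, B, C, D, E, F}  [seen]
{A, B, C, D, E, F} --1--> {A, B, C, D, E, F}  [seen]
{A, B, C, D, E, F} --2--> {A, B, C, D, E, F}  [seen]
{A, B, D, E, F} --0--> {A, B, C, D, E, F}  [seen]
{A, B, D, E, F} --1--> {A, B, C, D, E, F}  [seen]
{A, B, D, E, F} --2--> {A, B, C, D, E, F}  [seen]
{A, C, D, F} --0--> {A, B, C, D, E, F}  [seen]
{A, C, D, F} --1--> {A, B, C, E, F}  [seen]
{A, C, D, F} --2--> {A, B, C, D, E, F}  [seen]
{A, B, C, E, F} --0--> {A, B, C, D, E, F}  [seen]
{A, B, C, E, F} --1--> {A, B, D, E, F}  [seen]
{A, B, C, E, F} --2--> {A, B, C, D, E, F}  [seen]
{B, C, D, E, F} --0--> {A, B, C, D, E, F}  [seen]
{B, C, D, E, F} --1--> {A, B, C, D, E, F}  [seen]
{B, C, D, E, F} --2--> {A, C, D, F}  [seen]
Reachable DFA states: {A}, {C, D, E}, {A, B, E, F}, {B, C, E, F}, {A, B, D, F}, {A, B, C, D, E}, {A, C, F}, {A, B, C, D, E, F}, {A, B, D, E, F}, {A, C, D, F}, {A, B, C, E, F}, {B, C, D, E, F}.
{A, C, D, E, F} is not among them.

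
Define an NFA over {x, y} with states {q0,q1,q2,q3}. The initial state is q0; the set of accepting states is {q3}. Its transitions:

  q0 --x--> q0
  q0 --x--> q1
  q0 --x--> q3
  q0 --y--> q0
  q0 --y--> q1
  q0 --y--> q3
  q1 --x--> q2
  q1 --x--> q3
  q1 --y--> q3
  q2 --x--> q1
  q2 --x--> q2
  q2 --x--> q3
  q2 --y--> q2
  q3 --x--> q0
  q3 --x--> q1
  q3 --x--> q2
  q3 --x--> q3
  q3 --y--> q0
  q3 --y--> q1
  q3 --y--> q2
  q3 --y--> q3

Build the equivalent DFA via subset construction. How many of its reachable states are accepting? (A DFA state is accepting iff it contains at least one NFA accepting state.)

2

Start state of the DFA: {q0}.
{q0} --x--> {q0,q1,q3}  [new]
{q0} --y--> {q0,q1,q3}  [seen]
{q0,q1,q3} --x--> {q0,q1,q2,q3}  [new]
{q0,q1,q3} --y--> {q0,q1,q2,q3}  [seen]
{q0,q1,q2,q3} --x--> {q0,q1,q2,q3}  [seen]
{q0,q1,q2,q3} --y--> {q0,q1,q2,q3}  [seen]
Reachable DFA states: {q0}, {q0,q1,q3}, {q0,q1,q2,q3}.
Accepting DFA states (contain an NFA accepting state): {q0,q1,q3}, {q0,q1,q2,q3}.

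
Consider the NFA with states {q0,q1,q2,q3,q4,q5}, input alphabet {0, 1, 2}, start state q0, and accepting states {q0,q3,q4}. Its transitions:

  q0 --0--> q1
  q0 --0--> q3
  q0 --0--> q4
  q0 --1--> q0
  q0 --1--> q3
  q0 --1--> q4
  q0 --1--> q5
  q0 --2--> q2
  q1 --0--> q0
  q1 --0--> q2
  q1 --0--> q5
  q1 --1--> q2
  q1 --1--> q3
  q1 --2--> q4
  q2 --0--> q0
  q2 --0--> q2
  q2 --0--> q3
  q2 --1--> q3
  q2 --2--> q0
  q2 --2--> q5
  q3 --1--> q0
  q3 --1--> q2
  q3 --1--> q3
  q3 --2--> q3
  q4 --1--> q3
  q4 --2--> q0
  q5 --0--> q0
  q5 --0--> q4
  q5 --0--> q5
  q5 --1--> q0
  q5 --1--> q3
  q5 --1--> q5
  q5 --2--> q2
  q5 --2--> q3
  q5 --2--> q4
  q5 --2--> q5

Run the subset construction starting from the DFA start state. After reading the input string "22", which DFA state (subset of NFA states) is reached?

Start: {q0}.
δ(q0,2) = {q2}.
Union: {q2}.
After 2: {q2}.
δ(q2,2) = {q0,q5}.
Union: {q0,q5}.
After 2: {q0,q5}.

{q0,q5}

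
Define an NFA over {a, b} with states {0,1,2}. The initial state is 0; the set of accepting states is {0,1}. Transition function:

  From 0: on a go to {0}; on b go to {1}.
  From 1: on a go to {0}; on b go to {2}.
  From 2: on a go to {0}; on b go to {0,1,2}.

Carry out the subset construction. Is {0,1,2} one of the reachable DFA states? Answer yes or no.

yes

Start state of the DFA: {0}.
{0} --a--> {0}  [seen]
{0} --b--> {1}  [new]
{1} --a--> {0}  [seen]
{1} --b--> {2}  [new]
{2} --a--> {0}  [seen]
{2} --b--> {0,1,2}  [new]
{0,1,2} --a--> {0}  [seen]
{0,1,2} --b--> {0,1,2}  [seen]
Reachable DFA states: {0}, {1}, {2}, {0,1,2}.
{0,1,2} is among them.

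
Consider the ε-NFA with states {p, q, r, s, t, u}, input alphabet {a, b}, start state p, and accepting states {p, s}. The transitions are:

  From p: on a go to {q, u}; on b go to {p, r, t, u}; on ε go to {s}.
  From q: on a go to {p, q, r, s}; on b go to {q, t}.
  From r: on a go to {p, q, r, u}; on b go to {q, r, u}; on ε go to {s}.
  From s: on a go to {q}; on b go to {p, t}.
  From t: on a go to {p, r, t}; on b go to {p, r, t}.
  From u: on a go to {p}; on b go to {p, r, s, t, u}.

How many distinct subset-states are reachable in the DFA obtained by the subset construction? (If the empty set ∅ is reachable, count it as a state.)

6

Start state of the DFA: {p, s} (ε-closure of the NFA start).
{p, s} --a--> {q, u}  [new]
{p, s} --b--> {p, r, s, t, u}  [new]
{q, u} --a--> {p, q, r, s}  [new]
{q, u} --b--> {p, q, r, s, t, u}  [new]
{p, r, s, t, u} --a--> {p, q, r, s, t, u}  [seen]
{p, r, s, t, u} --b--> {p, q, r, s, t, u}  [seen]
{p, q, r, s} --a--> {p, q, r, s, u}  [new]
{p, q, r, s} --b--> {p, q, r, s, t, u}  [seen]
{p, q, r, s, t, u} --a--> {p, q, r, s, t, u}  [seen]
{p, q, r, s, t, u} --b--> {p, q, r, s, t, u}  [seen]
{p, q, r, s, u} --a--> {p, q, r, s, u}  [seen]
{p, q, r, s, u} --b--> {p, q, r, s, t, u}  [seen]
Reachable DFA states: {p, s}, {q, u}, {p, r, s, t, u}, {p, q, r, s}, {p, q, r, s, t, u}, {p, q, r, s, u}.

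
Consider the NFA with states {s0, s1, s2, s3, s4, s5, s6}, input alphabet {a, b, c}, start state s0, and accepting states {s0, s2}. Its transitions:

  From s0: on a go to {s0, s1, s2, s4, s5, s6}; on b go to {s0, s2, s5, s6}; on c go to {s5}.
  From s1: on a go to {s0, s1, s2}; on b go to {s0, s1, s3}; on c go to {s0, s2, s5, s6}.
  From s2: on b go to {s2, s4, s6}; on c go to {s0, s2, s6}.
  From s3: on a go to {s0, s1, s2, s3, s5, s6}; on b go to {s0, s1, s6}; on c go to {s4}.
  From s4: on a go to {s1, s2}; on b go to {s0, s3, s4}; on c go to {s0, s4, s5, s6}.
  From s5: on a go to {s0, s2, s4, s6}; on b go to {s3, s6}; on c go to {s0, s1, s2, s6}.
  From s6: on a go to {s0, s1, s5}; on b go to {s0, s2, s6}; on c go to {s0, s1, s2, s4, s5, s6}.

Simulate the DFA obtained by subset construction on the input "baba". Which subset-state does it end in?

Start: {s0}.
δ(s0,b) = {s0, s2, s5, s6}.
Union: {s0, s2, s5, s6}.
After b: {s0, s2, s5, s6}.
δ(s0,a) = {s0, s1, s2, s4, s5, s6}; δ(s2,a) = ∅; δ(s5,a) = {s0, s2, s4, s6}; δ(s6,a) = {s0, s1, s5}.
Union: {s0, s1, s2, s4, s5, s6}.
After a: {s0, s1, s2, s4, s5, s6}.
δ(s0,b) = {s0, s2, s5, s6}; δ(s1,b) = {s0, s1, s3}; δ(s2,b) = {s2, s4, s6}; δ(s4,b) = {s0, s3, s4}; δ(s5,b) = {s3, s6}; δ(s6,b) = {s0, s2, s6}.
Union: {s0, s1, s2, s3, s4, s5, s6}.
After b: {s0, s1, s2, s3, s4, s5, s6}.
δ(s0,a) = {s0, s1, s2, s4, s5, s6}; δ(s1,a) = {s0, s1, s2}; δ(s2,a) = ∅; δ(s3,a) = {s0, s1, s2, s3, s5, s6}; δ(s4,a) = {s1, s2}; δ(s5,a) = {s0, s2, s4, s6}; δ(s6,a) = {s0, s1, s5}.
Union: {s0, s1, s2, s3, s4, s5, s6}.
After a: {s0, s1, s2, s3, s4, s5, s6}.

{s0, s1, s2, s3, s4, s5, s6}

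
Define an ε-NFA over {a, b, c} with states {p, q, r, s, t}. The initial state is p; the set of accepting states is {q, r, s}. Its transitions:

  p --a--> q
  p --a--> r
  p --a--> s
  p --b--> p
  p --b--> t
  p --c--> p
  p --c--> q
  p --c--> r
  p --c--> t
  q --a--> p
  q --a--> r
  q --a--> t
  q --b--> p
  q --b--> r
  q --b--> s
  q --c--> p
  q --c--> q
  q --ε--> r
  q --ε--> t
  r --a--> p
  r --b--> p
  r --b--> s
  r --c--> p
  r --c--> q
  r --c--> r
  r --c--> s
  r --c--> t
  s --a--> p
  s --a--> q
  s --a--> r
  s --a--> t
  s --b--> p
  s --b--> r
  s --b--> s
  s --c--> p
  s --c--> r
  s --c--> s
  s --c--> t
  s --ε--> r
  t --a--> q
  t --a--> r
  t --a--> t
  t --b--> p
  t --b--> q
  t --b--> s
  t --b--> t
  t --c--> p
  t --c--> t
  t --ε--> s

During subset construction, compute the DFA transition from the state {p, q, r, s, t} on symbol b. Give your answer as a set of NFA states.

δ(p,b) = {p, t}; δ(q,b) = {p, r, s}; δ(r,b) = {p, s}; δ(s,b) = {p, r, s}; δ(t,b) = {p, q, s, t}.
Union: {p, q, r, s, t}.

{p, q, r, s, t}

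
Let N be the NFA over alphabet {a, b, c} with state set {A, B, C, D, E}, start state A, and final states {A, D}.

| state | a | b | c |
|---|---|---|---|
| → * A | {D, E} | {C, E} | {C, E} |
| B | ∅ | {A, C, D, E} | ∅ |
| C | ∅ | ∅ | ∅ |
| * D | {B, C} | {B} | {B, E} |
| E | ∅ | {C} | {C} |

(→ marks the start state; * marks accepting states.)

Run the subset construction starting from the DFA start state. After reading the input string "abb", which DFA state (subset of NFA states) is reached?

{A, C, D, E}

Start: {A}.
δ(A,a) = {D, E}.
Union: {D, E}.
After a: {D, E}.
δ(D,b) = {B}; δ(E,b) = {C}.
Union: {B, C}.
After b: {B, C}.
δ(B,b) = {A, C, D, E}; δ(C,b) = ∅.
Union: {A, C, D, E}.
After b: {A, C, D, E}.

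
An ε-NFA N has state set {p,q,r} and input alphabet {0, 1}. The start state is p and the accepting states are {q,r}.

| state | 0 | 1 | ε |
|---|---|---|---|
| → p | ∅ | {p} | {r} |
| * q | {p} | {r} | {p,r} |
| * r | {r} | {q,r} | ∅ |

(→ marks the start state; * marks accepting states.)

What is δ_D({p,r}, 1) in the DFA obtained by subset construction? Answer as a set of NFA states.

{p,q,r}

δ(p,1) = {p}; δ(r,1) = {q,r}.
Union: {p,q,r}.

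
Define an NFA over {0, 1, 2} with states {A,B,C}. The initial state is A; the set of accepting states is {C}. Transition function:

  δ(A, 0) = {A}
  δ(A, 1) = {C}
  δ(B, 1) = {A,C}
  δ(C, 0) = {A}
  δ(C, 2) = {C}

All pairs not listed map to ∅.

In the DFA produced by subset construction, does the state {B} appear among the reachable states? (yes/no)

no

Start state of the DFA: {A}.
{A} --0--> {A}  [seen]
{A} --1--> {C}  [new]
{A} --2--> ∅  [new]
{C} --0--> {A}  [seen]
{C} --1--> ∅  [seen]
{C} --2--> {C}  [seen]
∅ --0--> ∅  [seen]
∅ --1--> ∅  [seen]
∅ --2--> ∅  [seen]
Reachable DFA states: {A}, {C}, ∅.
{B} is not among them.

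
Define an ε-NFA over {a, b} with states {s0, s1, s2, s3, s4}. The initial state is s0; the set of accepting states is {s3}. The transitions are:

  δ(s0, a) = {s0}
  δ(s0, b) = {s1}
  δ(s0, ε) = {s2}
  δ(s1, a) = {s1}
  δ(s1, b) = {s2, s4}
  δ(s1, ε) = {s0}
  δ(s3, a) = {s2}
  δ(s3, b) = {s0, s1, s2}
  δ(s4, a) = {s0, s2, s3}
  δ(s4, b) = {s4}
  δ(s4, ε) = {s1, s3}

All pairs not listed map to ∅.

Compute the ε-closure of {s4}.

Begin with {s4}.
s4 →ε {s1, s3}; add s1, s3.
s1 →ε {s0}; add s0.
s0 →ε {s2}; add s2.
ε-closure = {s0, s1, s2, s3, s4}.

{s0, s1, s2, s3, s4}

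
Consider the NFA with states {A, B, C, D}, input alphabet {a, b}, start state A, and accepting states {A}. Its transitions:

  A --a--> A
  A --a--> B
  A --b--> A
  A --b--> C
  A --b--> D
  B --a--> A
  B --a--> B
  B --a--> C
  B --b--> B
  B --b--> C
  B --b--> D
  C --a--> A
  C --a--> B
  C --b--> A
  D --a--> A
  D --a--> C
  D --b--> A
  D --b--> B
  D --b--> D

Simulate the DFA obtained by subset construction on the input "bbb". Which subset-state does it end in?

{A, B, C, D}

Start: {A}.
δ(A,b) = {A, C, D}.
Union: {A, C, D}.
After b: {A, C, D}.
δ(A,b) = {A, C, D}; δ(C,b) = {A}; δ(D,b) = {A, B, D}.
Union: {A, B, C, D}.
After b: {A, B, C, D}.
δ(A,b) = {A, C, D}; δ(B,b) = {B, C, D}; δ(C,b) = {A}; δ(D,b) = {A, B, D}.
Union: {A, B, C, D}.
After b: {A, B, C, D}.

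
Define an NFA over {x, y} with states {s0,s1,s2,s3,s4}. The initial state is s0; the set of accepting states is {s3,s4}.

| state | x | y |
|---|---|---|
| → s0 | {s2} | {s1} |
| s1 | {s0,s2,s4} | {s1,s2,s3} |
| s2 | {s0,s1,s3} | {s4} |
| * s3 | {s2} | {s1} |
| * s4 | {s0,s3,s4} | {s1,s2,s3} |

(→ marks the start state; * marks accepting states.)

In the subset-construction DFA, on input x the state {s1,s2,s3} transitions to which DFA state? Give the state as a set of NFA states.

{s0,s1,s2,s3,s4}

δ(s1,x) = {s0,s2,s4}; δ(s2,x) = {s0,s1,s3}; δ(s3,x) = {s2}.
Union: {s0,s1,s2,s3,s4}.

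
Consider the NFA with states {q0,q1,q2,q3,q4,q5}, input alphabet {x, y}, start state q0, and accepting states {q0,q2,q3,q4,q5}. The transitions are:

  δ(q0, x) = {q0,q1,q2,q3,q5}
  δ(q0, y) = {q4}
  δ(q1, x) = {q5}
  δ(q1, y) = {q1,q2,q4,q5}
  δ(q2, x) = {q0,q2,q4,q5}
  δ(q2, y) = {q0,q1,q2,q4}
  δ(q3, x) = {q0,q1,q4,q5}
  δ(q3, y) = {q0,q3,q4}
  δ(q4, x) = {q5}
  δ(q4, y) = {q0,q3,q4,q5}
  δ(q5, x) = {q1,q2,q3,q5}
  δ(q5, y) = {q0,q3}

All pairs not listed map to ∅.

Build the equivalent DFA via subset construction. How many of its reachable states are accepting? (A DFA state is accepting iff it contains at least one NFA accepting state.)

Start state of the DFA: {q0}.
{q0} --x--> {q0,q1,q2,q3,q5}  [new]
{q0} --y--> {q4}  [new]
{q0,q1,q2,q3,q5} --x--> {q0,q1,q2,q3,q4,q5}  [new]
{q0,q1,q2,q3,q5} --y--> {q0,q1,q2,q3,q4,q5}  [seen]
{q4} --x--> {q5}  [new]
{q4} --y--> {q0,q3,q4,q5}  [new]
{q0,q1,q2,q3,q4,q5} --x--> {q0,q1,q2,q3,q4,q5}  [seen]
{q0,q1,q2,q3,q4,q5} --y--> {q0,q1,q2,q3,q4,q5}  [seen]
{q5} --x--> {q1,q2,q3,q5}  [new]
{q5} --y--> {q0,q3}  [new]
{q0,q3,q4,q5} --x--> {q0,q1,q2,q3,q4,q5}  [seen]
{q0,q3,q4,q5} --y--> {q0,q3,q4,q5}  [seen]
{q1,q2,q3,q5} --x--> {q0,q1,q2,q3,q4,q5}  [seen]
{q1,q2,q3,q5} --y--> {q0,q1,q2,q3,q4,q5}  [seen]
{q0,q3} --x--> {q0,q1,q2,q3,q4,q5}  [seen]
{q0,q3} --y--> {q0,q3,q4}  [new]
{q0,q3,q4} --x--> {q0,q1,q2,q3,q4,q5}  [seen]
{q0,q3,q4} --y--> {q0,q3,q4,q5}  [seen]
Reachable DFA states: {q0}, {q0,q1,q2,q3,q5}, {q4}, {q0,q1,q2,q3,q4,q5}, {q5}, {q0,q3,q4,q5}, {q1,q2,q3,q5}, {q0,q3}, {q0,q3,q4}.
Accepting DFA states (contain an NFA accepting state): {q0}, {q0,q1,q2,q3,q5}, {q4}, {q0,q1,q2,q3,q4,q5}, {q5}, {q0,q3,q4,q5}, {q1,q2,q3,q5}, {q0,q3}, {q0,q3,q4}.

9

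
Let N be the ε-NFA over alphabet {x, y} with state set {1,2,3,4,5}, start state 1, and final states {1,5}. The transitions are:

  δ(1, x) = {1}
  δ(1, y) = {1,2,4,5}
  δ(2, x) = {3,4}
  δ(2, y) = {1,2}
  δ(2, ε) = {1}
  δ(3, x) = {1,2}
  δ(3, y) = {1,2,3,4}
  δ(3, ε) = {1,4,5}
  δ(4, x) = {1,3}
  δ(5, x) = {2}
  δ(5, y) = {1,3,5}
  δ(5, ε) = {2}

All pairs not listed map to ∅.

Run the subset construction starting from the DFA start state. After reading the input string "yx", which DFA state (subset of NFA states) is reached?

Start: {1}.
δ(1,y) = {1,2,4,5}.
Union: {1,2,4,5}.
After y: {1,2,4,5}.
δ(1,x) = {1}; δ(2,x) = {3,4}; δ(4,x) = {1,3}; δ(5,x) = {2}.
Union: {1,2,3,4}.
ε-closure gives {1,2,3,4,5}.
After x: {1,2,3,4,5}.

{1,2,3,4,5}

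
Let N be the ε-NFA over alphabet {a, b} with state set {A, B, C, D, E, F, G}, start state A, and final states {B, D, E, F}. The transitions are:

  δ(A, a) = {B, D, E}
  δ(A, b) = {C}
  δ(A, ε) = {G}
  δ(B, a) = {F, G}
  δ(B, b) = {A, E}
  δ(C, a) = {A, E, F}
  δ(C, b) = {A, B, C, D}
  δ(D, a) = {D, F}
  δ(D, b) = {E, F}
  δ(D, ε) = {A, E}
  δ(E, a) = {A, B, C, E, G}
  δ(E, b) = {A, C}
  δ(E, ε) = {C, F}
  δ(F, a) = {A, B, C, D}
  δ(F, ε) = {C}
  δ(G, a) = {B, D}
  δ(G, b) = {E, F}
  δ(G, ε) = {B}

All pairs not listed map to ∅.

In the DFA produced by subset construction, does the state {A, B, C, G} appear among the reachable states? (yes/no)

Start state of the DFA: {A, B, G} (ε-closure of the NFA start).
{A, B, G} --a--> {A, B, C, D, E, F, G}  [new]
{A, B, G} --b--> {A, B, C, E, F, G}  [new]
{A, B, C, D, E, F, G} --a--> {A, B, C, D, E, F, G}  [seen]
{A, B, C, D, E, F, G} --b--> {A, B, C, D, E, F, G}  [seen]
{A, B, C, E, F, G} --a--> {A, B, C, D, E, F, G}  [seen]
{A, B, C, E, F, G} --b--> {A, B, C, D, E, F, G}  [seen]
Reachable DFA states: {A, B, G}, {A, B, C, D, E, F, G}, {A, B, C, E, F, G}.
{A, B, C, G} is not among them.

no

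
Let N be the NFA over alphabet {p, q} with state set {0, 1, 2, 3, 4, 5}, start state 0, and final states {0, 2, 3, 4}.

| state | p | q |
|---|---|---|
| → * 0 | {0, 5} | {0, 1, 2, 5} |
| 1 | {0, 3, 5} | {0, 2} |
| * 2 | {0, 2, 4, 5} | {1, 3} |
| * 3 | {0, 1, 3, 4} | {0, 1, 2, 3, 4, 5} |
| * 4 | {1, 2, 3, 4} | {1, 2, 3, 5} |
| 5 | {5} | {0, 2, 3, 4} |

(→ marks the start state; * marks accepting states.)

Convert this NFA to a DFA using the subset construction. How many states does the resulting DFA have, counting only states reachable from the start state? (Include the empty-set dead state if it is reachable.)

Start state of the DFA: {0}.
{0} --p--> {0, 5}  [new]
{0} --q--> {0, 1, 2, 5}  [new]
{0, 5} --p--> {0, 5}  [seen]
{0, 5} --q--> {0, 1, 2, 3, 4, 5}  [new]
{0, 1, 2, 5} --p--> {0, 2, 3, 4, 5}  [new]
{0, 1, 2, 5} --q--> {0, 1, 2, 3, 4, 5}  [seen]
{0, 1, 2, 3, 4, 5} --p--> {0, 1, 2, 3, 4, 5}  [seen]
{0, 1, 2, 3, 4, 5} --q--> {0, 1, 2, 3, 4, 5}  [seen]
{0, 2, 3, 4, 5} --p--> {0, 1, 2, 3, 4, 5}  [seen]
{0, 2, 3, 4, 5} --q--> {0, 1, 2, 3, 4, 5}  [seen]
Reachable DFA states: {0}, {0, 5}, {0, 1, 2, 5}, {0, 1, 2, 3, 4, 5}, {0, 2, 3, 4, 5}.

5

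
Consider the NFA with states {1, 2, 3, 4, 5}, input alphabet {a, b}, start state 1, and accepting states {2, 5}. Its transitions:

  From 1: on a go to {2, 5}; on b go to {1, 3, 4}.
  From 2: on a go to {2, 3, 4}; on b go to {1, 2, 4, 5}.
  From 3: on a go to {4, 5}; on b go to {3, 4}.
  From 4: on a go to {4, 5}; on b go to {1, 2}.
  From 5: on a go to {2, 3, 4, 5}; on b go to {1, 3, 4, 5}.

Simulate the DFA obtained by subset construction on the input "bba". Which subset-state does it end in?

{2, 3, 4, 5}

Start: {1}.
δ(1,b) = {1, 3, 4}.
Union: {1, 3, 4}.
After b: {1, 3, 4}.
δ(1,b) = {1, 3, 4}; δ(3,b) = {3, 4}; δ(4,b) = {1, 2}.
Union: {1, 2, 3, 4}.
After b: {1, 2, 3, 4}.
δ(1,a) = {2, 5}; δ(2,a) = {2, 3, 4}; δ(3,a) = {4, 5}; δ(4,a) = {4, 5}.
Union: {2, 3, 4, 5}.
After a: {2, 3, 4, 5}.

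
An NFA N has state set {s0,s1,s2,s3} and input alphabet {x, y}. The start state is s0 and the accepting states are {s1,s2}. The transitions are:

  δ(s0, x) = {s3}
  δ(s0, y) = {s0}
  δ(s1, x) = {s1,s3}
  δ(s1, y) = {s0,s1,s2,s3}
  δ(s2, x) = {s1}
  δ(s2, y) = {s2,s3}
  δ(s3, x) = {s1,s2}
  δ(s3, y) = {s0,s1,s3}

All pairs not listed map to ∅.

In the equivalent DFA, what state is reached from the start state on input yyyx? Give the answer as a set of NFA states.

{s3}

Start: {s0}.
δ(s0,y) = {s0}.
Union: {s0}.
After y: {s0}.
δ(s0,y) = {s0}.
Union: {s0}.
After y: {s0}.
δ(s0,y) = {s0}.
Union: {s0}.
After y: {s0}.
δ(s0,x) = {s3}.
Union: {s3}.
After x: {s3}.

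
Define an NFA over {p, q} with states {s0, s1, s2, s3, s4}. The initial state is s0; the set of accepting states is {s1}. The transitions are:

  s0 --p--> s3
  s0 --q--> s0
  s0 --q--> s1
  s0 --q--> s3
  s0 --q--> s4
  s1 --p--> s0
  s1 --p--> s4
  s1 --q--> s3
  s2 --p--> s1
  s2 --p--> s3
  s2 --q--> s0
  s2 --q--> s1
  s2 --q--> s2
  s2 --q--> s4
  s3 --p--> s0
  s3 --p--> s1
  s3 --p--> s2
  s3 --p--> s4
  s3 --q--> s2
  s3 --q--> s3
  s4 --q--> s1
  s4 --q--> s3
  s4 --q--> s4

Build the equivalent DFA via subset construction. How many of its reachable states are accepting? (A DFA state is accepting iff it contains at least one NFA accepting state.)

3

Start state of the DFA: {s0}.
{s0} --p--> {s3}  [new]
{s0} --q--> {s0, s1, s3, s4}  [new]
{s3} --p--> {s0, s1, s2, s4}  [new]
{s3} --q--> {s2, s3}  [new]
{s0, s1, s3, s4} --p--> {s0, s1, s2, s3, s4}  [new]
{s0, s1, s3, s4} --q--> {s0, s1, s2, s3, s4}  [seen]
{s0, s1, s2, s4} --p--> {s0, s1, s3, s4}  [seen]
{s0, s1, s2, s4} --q--> {s0, s1, s2, s3, s4}  [seen]
{s2, s3} --p--> {s0, s1, s2, s3, s4}  [seen]
{s2, s3} --q--> {s0, s1, s2, s3, s4}  [seen]
{s0, s1, s2, s3, s4} --p--> {s0, s1, s2, s3, s4}  [seen]
{s0, s1, s2, s3, s4} --q--> {s0, s1, s2, s3, s4}  [seen]
Reachable DFA states: {s0}, {s3}, {s0, s1, s3, s4}, {s0, s1, s2, s4}, {s2, s3}, {s0, s1, s2, s3, s4}.
Accepting DFA states (contain an NFA accepting state): {s0, s1, s3, s4}, {s0, s1, s2, s4}, {s0, s1, s2, s3, s4}.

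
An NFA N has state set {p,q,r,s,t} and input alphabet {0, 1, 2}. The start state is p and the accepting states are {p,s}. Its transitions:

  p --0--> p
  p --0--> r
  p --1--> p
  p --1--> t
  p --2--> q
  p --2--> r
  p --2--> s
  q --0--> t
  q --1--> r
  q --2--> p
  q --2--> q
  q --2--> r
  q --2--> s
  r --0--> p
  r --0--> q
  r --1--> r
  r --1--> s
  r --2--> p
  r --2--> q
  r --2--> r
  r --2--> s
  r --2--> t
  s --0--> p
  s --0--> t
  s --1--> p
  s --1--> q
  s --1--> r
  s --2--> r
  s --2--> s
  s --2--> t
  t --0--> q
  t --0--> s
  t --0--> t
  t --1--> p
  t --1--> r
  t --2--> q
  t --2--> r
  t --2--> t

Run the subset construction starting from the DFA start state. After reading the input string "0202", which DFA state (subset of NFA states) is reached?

{p,q,r,s,t}

Start: {p}.
δ(p,0) = {p,r}.
Union: {p,r}.
After 0: {p,r}.
δ(p,2) = {q,r,s}; δ(r,2) = {p,q,r,s,t}.
Union: {p,q,r,s,t}.
After 2: {p,q,r,s,t}.
δ(p,0) = {p,r}; δ(q,0) = {t}; δ(r,0) = {p,q}; δ(s,0) = {p,t}; δ(t,0) = {q,s,t}.
Union: {p,q,r,s,t}.
After 0: {p,q,r,s,t}.
δ(p,2) = {q,r,s}; δ(q,2) = {p,q,r,s}; δ(r,2) = {p,q,r,s,t}; δ(s,2) = {r,s,t}; δ(t,2) = {q,r,t}.
Union: {p,q,r,s,t}.
After 2: {p,q,r,s,t}.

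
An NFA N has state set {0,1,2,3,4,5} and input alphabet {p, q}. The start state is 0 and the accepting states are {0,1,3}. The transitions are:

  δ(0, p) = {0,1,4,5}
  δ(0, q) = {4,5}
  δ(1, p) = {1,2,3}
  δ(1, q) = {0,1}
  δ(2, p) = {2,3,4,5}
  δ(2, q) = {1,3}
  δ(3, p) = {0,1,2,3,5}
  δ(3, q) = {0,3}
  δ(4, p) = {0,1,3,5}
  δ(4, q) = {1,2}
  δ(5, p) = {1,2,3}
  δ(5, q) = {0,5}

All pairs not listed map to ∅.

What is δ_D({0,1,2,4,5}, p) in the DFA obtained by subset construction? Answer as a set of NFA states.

{0,1,2,3,4,5}

δ(0,p) = {0,1,4,5}; δ(1,p) = {1,2,3}; δ(2,p) = {2,3,4,5}; δ(4,p) = {0,1,3,5}; δ(5,p) = {1,2,3}.
Union: {0,1,2,3,4,5}.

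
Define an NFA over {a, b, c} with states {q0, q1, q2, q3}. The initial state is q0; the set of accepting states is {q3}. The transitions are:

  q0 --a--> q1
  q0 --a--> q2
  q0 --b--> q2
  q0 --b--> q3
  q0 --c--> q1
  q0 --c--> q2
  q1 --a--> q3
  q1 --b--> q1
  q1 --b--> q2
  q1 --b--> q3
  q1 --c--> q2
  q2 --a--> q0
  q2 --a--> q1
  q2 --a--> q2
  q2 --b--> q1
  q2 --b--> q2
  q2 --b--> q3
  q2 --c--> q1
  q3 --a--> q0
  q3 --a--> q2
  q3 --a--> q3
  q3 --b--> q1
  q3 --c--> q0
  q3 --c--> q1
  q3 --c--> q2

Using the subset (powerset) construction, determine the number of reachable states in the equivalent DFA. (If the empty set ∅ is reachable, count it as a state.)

6

Start state of the DFA: {q0}.
{q0} --a--> {q1, q2}  [new]
{q0} --b--> {q2, q3}  [new]
{q0} --c--> {q1, q2}  [seen]
{q1, q2} --a--> {q0, q1, q2, q3}  [new]
{q1, q2} --b--> {q1, q2, q3}  [new]
{q1, q2} --c--> {q1, q2}  [seen]
{q2, q3} --a--> {q0, q1, q2, q3}  [seen]
{q2, q3} --b--> {q1, q2, q3}  [seen]
{q2, q3} --c--> {q0, q1, q2}  [new]
{q0, q1, q2, q3} --a--> {q0, q1, q2, q3}  [seen]
{q0, q1, q2, q3} --b--> {q1, q2, q3}  [seen]
{q0, q1, q2, q3} --c--> {q0, q1, q2}  [seen]
{q1, q2, q3} --a--> {q0, q1, q2, q3}  [seen]
{q1, q2, q3} --b--> {q1, q2, q3}  [seen]
{q1, q2, q3} --c--> {q0, q1, q2}  [seen]
{q0, q1, q2} --a--> {q0, q1, q2, q3}  [seen]
{q0, q1, q2} --b--> {q1, q2, q3}  [seen]
{q0, q1, q2} --c--> {q1, q2}  [seen]
Reachable DFA states: {q0}, {q1, q2}, {q2, q3}, {q0, q1, q2, q3}, {q1, q2, q3}, {q0, q1, q2}.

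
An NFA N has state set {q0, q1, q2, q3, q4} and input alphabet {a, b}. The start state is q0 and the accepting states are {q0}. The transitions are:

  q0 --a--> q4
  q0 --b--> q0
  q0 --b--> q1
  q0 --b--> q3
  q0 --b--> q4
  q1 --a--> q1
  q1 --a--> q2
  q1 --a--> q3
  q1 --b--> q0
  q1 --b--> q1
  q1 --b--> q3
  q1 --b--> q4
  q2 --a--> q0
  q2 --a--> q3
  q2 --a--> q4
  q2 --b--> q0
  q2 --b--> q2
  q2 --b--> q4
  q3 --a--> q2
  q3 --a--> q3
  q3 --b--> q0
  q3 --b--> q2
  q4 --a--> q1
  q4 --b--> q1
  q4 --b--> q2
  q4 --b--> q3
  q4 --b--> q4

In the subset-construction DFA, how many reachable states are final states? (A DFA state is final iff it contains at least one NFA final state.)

3

Start state of the DFA: {q0}.
{q0} --a--> {q4}  [new]
{q0} --b--> {q0, q1, q3, q4}  [new]
{q4} --a--> {q1}  [new]
{q4} --b--> {q1, q2, q3, q4}  [new]
{q0, q1, q3, q4} --a--> {q1, q2, q3, q4}  [seen]
{q0, q1, q3, q4} --b--> {q0, q1, q2, q3, q4}  [new]
{q1} --a--> {q1, q2, q3}  [new]
{q1} --b--> {q0, q1, q3, q4}  [seen]
{q1, q2, q3, q4} --a--> {q0, q1, q2, q3, q4}  [seen]
{q1, q2, q3, q4} --b--> {q0, q1, q2, q3, q4}  [seen]
{q0, q1, q2, q3, q4} --a--> {q0, q1, q2, q3, q4}  [seen]
{q0, q1, q2, q3, q4} --b--> {q0, q1, q2, q3, q4}  [seen]
{q1, q2, q3} --a--> {q0, q1, q2, q3, q4}  [seen]
{q1, q2, q3} --b--> {q0, q1, q2, q3, q4}  [seen]
Reachable DFA states: {q0}, {q4}, {q0, q1, q3, q4}, {q1}, {q1, q2, q3, q4}, {q0, q1, q2, q3, q4}, {q1, q2, q3}.
Accepting DFA states (contain an NFA accepting state): {q0}, {q0, q1, q3, q4}, {q0, q1, q2, q3, q4}.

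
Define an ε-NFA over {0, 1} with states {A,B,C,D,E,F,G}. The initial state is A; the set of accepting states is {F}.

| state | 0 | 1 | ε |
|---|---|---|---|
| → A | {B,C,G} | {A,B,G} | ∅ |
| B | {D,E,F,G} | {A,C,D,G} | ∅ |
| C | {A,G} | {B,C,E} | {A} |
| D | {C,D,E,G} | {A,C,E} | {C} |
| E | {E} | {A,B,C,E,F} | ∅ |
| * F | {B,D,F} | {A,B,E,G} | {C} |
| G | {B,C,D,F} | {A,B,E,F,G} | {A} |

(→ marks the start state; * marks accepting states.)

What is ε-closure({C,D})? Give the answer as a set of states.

Begin with {C,D}.
C →ε {A}; add A.
ε-closure = {A,C,D}.

{A,C,D}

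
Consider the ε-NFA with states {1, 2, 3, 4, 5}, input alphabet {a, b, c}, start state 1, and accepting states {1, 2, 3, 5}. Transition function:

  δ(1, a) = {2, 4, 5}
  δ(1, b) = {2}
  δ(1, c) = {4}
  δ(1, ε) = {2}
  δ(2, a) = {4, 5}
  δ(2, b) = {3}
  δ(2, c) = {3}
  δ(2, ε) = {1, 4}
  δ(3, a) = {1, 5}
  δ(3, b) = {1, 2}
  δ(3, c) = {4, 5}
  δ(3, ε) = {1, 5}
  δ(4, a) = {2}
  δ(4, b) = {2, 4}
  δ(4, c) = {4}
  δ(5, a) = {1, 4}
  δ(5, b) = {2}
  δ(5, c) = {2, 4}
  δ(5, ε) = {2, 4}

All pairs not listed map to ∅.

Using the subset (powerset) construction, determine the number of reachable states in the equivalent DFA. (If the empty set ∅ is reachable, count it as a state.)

Start state of the DFA: {1, 2, 4} (ε-closure of the NFA start).
{1, 2, 4} --a--> {1, 2, 4, 5}  [new]
{1, 2, 4} --b--> {1, 2, 3, 4, 5}  [new]
{1, 2, 4} --c--> {1, 2, 3, 4, 5}  [seen]
{1, 2, 4, 5} --a--> {1, 2, 4, 5}  [seen]
{1, 2, 4, 5} --b--> {1, 2, 3, 4, 5}  [seen]
{1, 2, 4, 5} --c--> {1, 2, 3, 4, 5}  [seen]
{1, 2, 3, 4, 5} --a--> {1, 2, 4, 5}  [seen]
{1, 2, 3, 4, 5} --b--> {1, 2, 3, 4, 5}  [seen]
{1, 2, 3, 4, 5} --c--> {1, 2, 3, 4, 5}  [seen]
Reachable DFA states: {1, 2, 4}, {1, 2, 4, 5}, {1, 2, 3, 4, 5}.

3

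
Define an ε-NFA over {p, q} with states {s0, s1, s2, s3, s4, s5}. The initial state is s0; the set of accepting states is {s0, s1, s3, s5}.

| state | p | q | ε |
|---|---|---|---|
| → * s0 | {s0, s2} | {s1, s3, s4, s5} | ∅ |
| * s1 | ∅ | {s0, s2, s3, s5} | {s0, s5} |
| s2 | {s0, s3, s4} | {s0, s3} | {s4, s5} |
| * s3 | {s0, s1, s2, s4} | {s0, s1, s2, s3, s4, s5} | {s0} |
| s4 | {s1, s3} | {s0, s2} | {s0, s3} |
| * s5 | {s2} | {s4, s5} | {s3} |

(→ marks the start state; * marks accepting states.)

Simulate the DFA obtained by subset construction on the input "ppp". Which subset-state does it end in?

Start: {s0}.
δ(s0,p) = {s0, s2}.
Union: {s0, s2}.
ε-closure gives {s0, s2, s3, s4, s5}.
After p: {s0, s2, s3, s4, s5}.
δ(s0,p) = {s0, s2}; δ(s2,p) = {s0, s3, s4}; δ(s3,p) = {s0, s1, s2, s4}; δ(s4,p) = {s1, s3}; δ(s5,p) = {s2}.
Union: {s0, s1, s2, s3, s4}.
ε-closure gives {s0, s1, s2, s3, s4, s5}.
After p: {s0, s1, s2, s3, s4, s5}.
δ(s0,p) = {s0, s2}; δ(s1,p) = ∅; δ(s2,p) = {s0, s3, s4}; δ(s3,p) = {s0, s1, s2, s4}; δ(s4,p) = {s1, s3}; δ(s5,p) = {s2}.
Union: {s0, s1, s2, s3, s4}.
ε-closure gives {s0, s1, s2, s3, s4, s5}.
After p: {s0, s1, s2, s3, s4, s5}.

{s0, s1, s2, s3, s4, s5}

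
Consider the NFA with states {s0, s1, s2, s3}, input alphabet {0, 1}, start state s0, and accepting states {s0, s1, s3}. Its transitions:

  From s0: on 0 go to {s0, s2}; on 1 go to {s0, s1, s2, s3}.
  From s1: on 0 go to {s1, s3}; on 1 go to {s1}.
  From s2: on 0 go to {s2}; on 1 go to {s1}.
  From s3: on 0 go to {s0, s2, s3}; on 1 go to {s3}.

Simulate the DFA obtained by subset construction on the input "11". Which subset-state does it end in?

{s0, s1, s2, s3}

Start: {s0}.
δ(s0,1) = {s0, s1, s2, s3}.
Union: {s0, s1, s2, s3}.
After 1: {s0, s1, s2, s3}.
δ(s0,1) = {s0, s1, s2, s3}; δ(s1,1) = {s1}; δ(s2,1) = {s1}; δ(s3,1) = {s3}.
Union: {s0, s1, s2, s3}.
After 1: {s0, s1, s2, s3}.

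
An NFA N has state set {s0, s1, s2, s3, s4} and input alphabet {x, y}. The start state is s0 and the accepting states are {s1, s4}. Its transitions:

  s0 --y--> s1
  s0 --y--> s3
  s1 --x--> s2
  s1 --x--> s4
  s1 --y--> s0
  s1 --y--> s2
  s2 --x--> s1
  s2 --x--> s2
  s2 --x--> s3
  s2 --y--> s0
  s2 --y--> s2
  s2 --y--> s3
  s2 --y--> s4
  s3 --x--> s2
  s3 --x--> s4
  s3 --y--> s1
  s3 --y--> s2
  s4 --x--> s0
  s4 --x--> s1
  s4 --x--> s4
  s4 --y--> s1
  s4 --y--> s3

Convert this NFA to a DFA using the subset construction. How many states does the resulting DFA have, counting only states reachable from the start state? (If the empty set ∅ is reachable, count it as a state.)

7

Start state of the DFA: {s0}.
{s0} --x--> ∅  [new]
{s0} --y--> {s1, s3}  [new]
∅ --x--> ∅  [seen]
∅ --y--> ∅  [seen]
{s1, s3} --x--> {s2, s4}  [new]
{s1, s3} --y--> {s0, s1, s2}  [new]
{s2, s4} --x--> {s0, s1, s2, s3, s4}  [new]
{s2, s4} --y--> {s0, s1, s2, s3, s4}  [seen]
{s0, s1, s2} --x--> {s1, s2, s3, s4}  [new]
{s0, s1, s2} --y--> {s0, s1, s2, s3, s4}  [seen]
{s0, s1, s2, s3, s4} --x--> {s0, s1, s2, s3, s4}  [seen]
{s0, s1, s2, s3, s4} --y--> {s0, s1, s2, s3, s4}  [seen]
{s1, s2, s3, s4} --x--> {s0, s1, s2, s3, s4}  [seen]
{s1, s2, s3, s4} --y--> {s0, s1, s2, s3, s4}  [seen]
Reachable DFA states: {s0}, ∅, {s1, s3}, {s2, s4}, {s0, s1, s2}, {s0, s1, s2, s3, s4}, {s1, s2, s3, s4}.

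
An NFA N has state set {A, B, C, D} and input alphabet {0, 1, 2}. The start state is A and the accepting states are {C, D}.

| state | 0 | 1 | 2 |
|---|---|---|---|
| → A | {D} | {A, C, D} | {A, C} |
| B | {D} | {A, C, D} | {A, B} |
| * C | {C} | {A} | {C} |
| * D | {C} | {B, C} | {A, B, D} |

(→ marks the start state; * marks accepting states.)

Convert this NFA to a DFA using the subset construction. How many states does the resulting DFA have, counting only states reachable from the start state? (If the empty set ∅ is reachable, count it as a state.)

10

Start state of the DFA: {A}.
{A} --0--> {D}  [new]
{A} --1--> {A, C, D}  [new]
{A} --2--> {A, C}  [new]
{D} --0--> {C}  [new]
{D} --1--> {B, C}  [new]
{D} --2--> {A, B, D}  [new]
{A, C, D} --0--> {C, D}  [new]
{A, C, D} --1--> {A, B, C, D}  [new]
{A, C, D} --2--> {A, B, C, D}  [seen]
{A, C} --0--> {C, D}  [seen]
{A, C} --1--> {A, C, D}  [seen]
{A, C} --2--> {A, C}  [seen]
{C} --0--> {C}  [seen]
{C} --1--> {A}  [seen]
{C} --2--> {C}  [seen]
{B, C} --0--> {C, D}  [seen]
{B, C} --1--> {A, C, D}  [seen]
{B, C} --2--> {A, B, C}  [new]
{A, B, D} --0--> {C, D}  [seen]
{A, B, D} --1--> {A, B, C, D}  [seen]
{A, B, D} --2--> {A, B, C, D}  [seen]
{C, D} --0--> {C}  [seen]
{C, D} --1--> {A, B, C}  [seen]
{C, D} --2--> {A, B, C, D}  [seen]
{A, B, C, D} --0--> {C, D}  [seen]
{A, B, C, D} --1--> {A, B, C, D}  [seen]
{A, B, C, D} --2--> {A, B, C, D}  [seen]
{A, B, C} --0--> {C, D}  [seen]
{A, B, C} --1--> {A, C, D}  [seen]
{A, B, C} --2--> {A, B, C}  [seen]
Reachable DFA states: {A}, {D}, {A, C, D}, {A, C}, {C}, {B, C}, {A, B, D}, {C, D}, {A, B, C, D}, {A, B, C}.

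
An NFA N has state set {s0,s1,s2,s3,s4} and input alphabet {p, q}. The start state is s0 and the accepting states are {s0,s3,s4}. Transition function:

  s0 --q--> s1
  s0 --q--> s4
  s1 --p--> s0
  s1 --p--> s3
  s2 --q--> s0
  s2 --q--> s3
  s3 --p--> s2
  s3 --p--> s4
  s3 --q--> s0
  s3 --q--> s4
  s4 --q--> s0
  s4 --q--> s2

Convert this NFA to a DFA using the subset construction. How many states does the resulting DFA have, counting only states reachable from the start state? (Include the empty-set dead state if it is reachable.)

Start state of the DFA: {s0}.
{s0} --p--> ∅  [new]
{s0} --q--> {s1,s4}  [new]
∅ --p--> ∅  [seen]
∅ --q--> ∅  [seen]
{s1,s4} --p--> {s0,s3}  [new]
{s1,s4} --q--> {s0,s2}  [new]
{s0,s3} --p--> {s2,s4}  [new]
{s0,s3} --q--> {s0,s1,s4}  [new]
{s0,s2} --p--> ∅  [seen]
{s0,s2} --q--> {s0,s1,s3,s4}  [new]
{s2,s4} --p--> ∅  [seen]
{s2,s4} --q--> {s0,s2,s3}  [new]
{s0,s1,s4} --p--> {s0,s3}  [seen]
{s0,s1,s4} --q--> {s0,s1,s2,s4}  [new]
{s0,s1,s3,s4} --p--> {s0,s2,s3,s4}  [new]
{s0,s1,s3,s4} --q--> {s0,s1,s2,s4}  [seen]
{s0,s2,s3} --p--> {s2,s4}  [seen]
{s0,s2,s3} --q--> {s0,s1,s3,s4}  [seen]
{s0,s1,s2,s4} --p--> {s0,s3}  [seen]
{s0,s1,s2,s4} --q--> {s0,s1,s2,s3,s4}  [new]
{s0,s2,s3,s4} --p--> {s2,s4}  [seen]
{s0,s2,s3,s4} --q--> {s0,s1,s2,s3,s4}  [seen]
{s0,s1,s2,s3,s4} --p--> {s0,s2,s3,s4}  [seen]
{s0,s1,s2,s3,s4} --q--> {s0,s1,s2,s3,s4}  [seen]
Reachable DFA states: {s0}, ∅, {s1,s4}, {s0,s3}, {s0,s2}, {s2,s4}, {s0,s1,s4}, {s0,s1,s3,s4}, {s0,s2,s3}, {s0,s1,s2,s4}, {s0,s2,s3,s4}, {s0,s1,s2,s3,s4}.

12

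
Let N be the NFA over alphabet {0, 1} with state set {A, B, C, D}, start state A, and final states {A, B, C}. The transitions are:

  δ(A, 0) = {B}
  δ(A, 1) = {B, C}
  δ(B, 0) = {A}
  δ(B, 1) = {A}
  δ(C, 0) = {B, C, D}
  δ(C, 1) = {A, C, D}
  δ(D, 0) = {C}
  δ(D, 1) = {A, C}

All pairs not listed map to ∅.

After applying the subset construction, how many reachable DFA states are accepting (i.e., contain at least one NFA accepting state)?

Start state of the DFA: {A}.
{A} --0--> {B}  [new]
{A} --1--> {B, C}  [new]
{B} --0--> {A}  [seen]
{B} --1--> {A}  [seen]
{B, C} --0--> {A, B, C, D}  [new]
{B, C} --1--> {A, C, D}  [new]
{A, B, C, D} --0--> {A, B, C, D}  [seen]
{A, B, C, D} --1--> {A, B, C, D}  [seen]
{A, C, D} --0--> {B, C, D}  [new]
{A, C, D} --1--> {A, B, C, D}  [seen]
{B, C, D} --0--> {A, B, C, D}  [seen]
{B, C, D} --1--> {A, C, D}  [seen]
Reachable DFA states: {A}, {B}, {B, C}, {A, B, C, D}, {A, C, D}, {B, C, D}.
Accepting DFA states (contain an NFA accepting state): {A}, {B}, {B, C}, {A, B, C, D}, {A, C, D}, {B, C, D}.

6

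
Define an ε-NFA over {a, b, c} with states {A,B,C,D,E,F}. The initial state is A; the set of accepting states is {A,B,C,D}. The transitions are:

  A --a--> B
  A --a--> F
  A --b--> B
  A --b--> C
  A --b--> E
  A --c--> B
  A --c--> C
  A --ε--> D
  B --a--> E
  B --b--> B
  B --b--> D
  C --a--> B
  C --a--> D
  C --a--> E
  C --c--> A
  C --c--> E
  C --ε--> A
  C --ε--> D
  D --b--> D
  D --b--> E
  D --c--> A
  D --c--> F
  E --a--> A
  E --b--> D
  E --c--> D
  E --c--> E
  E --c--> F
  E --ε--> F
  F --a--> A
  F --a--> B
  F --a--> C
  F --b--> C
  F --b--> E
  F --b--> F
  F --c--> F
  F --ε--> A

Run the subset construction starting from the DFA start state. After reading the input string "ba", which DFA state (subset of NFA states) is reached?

{A,B,C,D,E,F}

Start: {A,D}.
δ(A,b) = {B,C,E}; δ(D,b) = {D,E}.
Union: {B,C,D,E}.
ε-closure gives {A,B,C,D,E,F}.
After b: {A,B,C,D,E,F}.
δ(A,a) = {B,F}; δ(B,a) = {E}; δ(C,a) = {B,D,E}; δ(D,a) = ∅; δ(E,a) = {A}; δ(F,a) = {A,B,C}.
Union: {A,B,C,D,E,F}.
After a: {A,B,C,D,E,F}.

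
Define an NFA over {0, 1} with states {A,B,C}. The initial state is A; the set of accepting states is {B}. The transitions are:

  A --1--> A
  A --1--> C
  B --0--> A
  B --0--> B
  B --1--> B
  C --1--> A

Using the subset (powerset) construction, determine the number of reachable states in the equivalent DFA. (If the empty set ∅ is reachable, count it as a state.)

3

Start state of the DFA: {A}.
{A} --0--> ∅  [new]
{A} --1--> {A,C}  [new]
∅ --0--> ∅  [seen]
∅ --1--> ∅  [seen]
{A,C} --0--> ∅  [seen]
{A,C} --1--> {A,C}  [seen]
Reachable DFA states: {A}, ∅, {A,C}.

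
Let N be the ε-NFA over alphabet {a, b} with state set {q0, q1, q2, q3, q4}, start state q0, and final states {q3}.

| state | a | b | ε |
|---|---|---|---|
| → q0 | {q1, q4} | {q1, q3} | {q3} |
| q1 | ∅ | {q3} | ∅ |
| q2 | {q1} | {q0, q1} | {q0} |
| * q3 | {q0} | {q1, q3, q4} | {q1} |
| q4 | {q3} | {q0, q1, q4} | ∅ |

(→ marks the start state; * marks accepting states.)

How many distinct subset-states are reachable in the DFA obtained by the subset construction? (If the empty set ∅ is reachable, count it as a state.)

3

Start state of the DFA: {q0, q1, q3} (ε-closure of the NFA start).
{q0, q1, q3} --a--> {q0, q1, q3, q4}  [new]
{q0, q1, q3} --b--> {q1, q3, q4}  [new]
{q0, q1, q3, q4} --a--> {q0, q1, q3, q4}  [seen]
{q0, q1, q3, q4} --b--> {q0, q1, q3, q4}  [seen]
{q1, q3, q4} --a--> {q0, q1, q3}  [seen]
{q1, q3, q4} --b--> {q0, q1, q3, q4}  [seen]
Reachable DFA states: {q0, q1, q3}, {q0, q1, q3, q4}, {q1, q3, q4}.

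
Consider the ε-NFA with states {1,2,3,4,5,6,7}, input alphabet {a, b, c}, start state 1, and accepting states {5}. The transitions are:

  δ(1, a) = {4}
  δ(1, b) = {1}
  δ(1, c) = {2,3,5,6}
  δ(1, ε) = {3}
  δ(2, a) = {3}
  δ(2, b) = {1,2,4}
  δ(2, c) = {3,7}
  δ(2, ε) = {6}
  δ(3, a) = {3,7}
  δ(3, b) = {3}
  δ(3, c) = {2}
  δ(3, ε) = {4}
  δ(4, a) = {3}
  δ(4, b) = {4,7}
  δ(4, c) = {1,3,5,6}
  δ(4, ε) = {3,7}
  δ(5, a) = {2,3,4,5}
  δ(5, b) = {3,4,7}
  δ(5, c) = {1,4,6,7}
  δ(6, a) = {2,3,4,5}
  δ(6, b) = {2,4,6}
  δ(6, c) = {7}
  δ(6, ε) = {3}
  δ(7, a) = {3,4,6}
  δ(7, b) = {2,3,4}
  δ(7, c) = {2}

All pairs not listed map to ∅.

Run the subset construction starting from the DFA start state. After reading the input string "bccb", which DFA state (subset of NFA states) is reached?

Start: {1,3,4,7}.
δ(1,b) = {1}; δ(3,b) = {3}; δ(4,b) = {4,7}; δ(7,b) = {2,3,4}.
Union: {1,2,3,4,7}.
ε-closure gives {1,2,3,4,6,7}.
After b: {1,2,3,4,6,7}.
δ(1,c) = {2,3,5,6}; δ(2,c) = {3,7}; δ(3,c) = {2}; δ(4,c) = {1,3,5,6}; δ(6,c) = {7}; δ(7,c) = {2}.
Union: {1,2,3,5,6,7}.
ε-closure gives {1,2,3,4,5,6,7}.
After c: {1,2,3,4,5,6,7}.
δ(1,c) = {2,3,5,6}; δ(2,c) = {3,7}; δ(3,c) = {2}; δ(4,c) = {1,3,5,6}; δ(5,c) = {1,4,6,7}; δ(6,c) = {7}; δ(7,c) = {2}.
Union: {1,2,3,4,5,6,7}.
After c: {1,2,3,4,5,6,7}.
δ(1,b) = {1}; δ(2,b) = {1,2,4}; δ(3,b) = {3}; δ(4,b) = {4,7}; δ(5,b) = {3,4,7}; δ(6,b) = {2,4,6}; δ(7,b) = {2,3,4}.
Union: {1,2,3,4,6,7}.
After b: {1,2,3,4,6,7}.

{1,2,3,4,6,7}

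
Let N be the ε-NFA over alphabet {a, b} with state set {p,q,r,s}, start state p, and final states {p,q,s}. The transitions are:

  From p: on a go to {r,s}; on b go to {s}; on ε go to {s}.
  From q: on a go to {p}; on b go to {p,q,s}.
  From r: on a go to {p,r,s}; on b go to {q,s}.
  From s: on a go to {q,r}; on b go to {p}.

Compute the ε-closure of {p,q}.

{p,q,s}

Begin with {p,q}.
p →ε {s}; add s.
ε-closure = {p,q,s}.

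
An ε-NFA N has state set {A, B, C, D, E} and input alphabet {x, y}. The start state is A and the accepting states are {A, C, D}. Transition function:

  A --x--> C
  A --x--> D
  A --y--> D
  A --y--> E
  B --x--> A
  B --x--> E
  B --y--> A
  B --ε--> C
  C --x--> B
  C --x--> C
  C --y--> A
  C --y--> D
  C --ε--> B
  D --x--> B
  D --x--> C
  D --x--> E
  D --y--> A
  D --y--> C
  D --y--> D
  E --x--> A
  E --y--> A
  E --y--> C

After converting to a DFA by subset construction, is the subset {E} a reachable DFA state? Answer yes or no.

no

Start state of the DFA: {A} (ε-closure of the NFA start).
{A} --x--> {B, C, D}  [new]
{A} --y--> {D, E}  [new]
{B, C, D} --x--> {A, B, C, E}  [new]
{B, C, D} --y--> {A, B, C, D}  [new]
{D, E} --x--> {A, B, C, E}  [seen]
{D, E} --y--> {A, B, C, D}  [seen]
{A, B, C, E} --x--> {A, B, C, D, E}  [new]
{A, B, C, E} --y--> {A, B, C, D, E}  [seen]
{A, B, C, D} --x--> {A, B, C, D, E}  [seen]
{A, B, C, D} --y--> {A, B, C, D, E}  [seen]
{A, B, C, D, E} --x--> {A, B, C, D, E}  [seen]
{A, B, C, D, E} --y--> {A, B, C, D, E}  [seen]
Reachable DFA states: {A}, {B, C, D}, {D, E}, {A, B, C, E}, {A, B, C, D}, {A, B, C, D, E}.
{E} is not among them.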